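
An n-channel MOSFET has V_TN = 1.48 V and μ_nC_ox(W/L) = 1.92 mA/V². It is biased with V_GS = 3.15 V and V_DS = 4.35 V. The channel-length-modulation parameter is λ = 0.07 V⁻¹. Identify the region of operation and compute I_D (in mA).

V_ov = V_GS − V_TN = 3.15 − 1.48 = 1.67 V.
Since V_DS = 4.35 V ≥ V_ov = 1.67 V, the device is in saturation.
I_D = ½ k_n V_ov² (1 + λ V_DS) = 0.5 × 1.92 × 1.67² × (1 + 0.07 × 4.35) = 3.49 mA.

Saturation; I_D = 3.49 mA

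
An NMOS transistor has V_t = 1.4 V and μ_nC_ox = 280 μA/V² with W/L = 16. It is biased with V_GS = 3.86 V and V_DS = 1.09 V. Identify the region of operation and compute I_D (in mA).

k_n = μ_nC_ox · (W/L) = 4.48 mA/V².
V_ov = V_GS − V_t = 3.86 − 1.4 = 2.46 V.
Since V_DS = 1.09 V < V_ov = 2.46 V, the device is in the triode region.
I_D = k_n [V_ov · V_DS − ½ V_DS²] = 4.48 × [2.46 × 1.09 − 0.5 × 1.09²] = 9.35 mA.

Triode; I_D = 9.35 mA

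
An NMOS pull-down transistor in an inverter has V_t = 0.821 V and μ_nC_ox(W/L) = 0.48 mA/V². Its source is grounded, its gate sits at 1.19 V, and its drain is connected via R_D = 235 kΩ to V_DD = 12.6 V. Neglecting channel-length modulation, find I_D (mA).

I_D = 0.0327 mA

V_GS = V_G = 1.19 V, so V_ov = 1.19 − 0.821 = 0.369 V.
Assume saturation: I_D = ½ k_n V_ov² = 0.5 × 0.48 × 0.369² = 0.0327 mA, giving V_DS = V_DD − I_D R_D = 12.6 − 0.0327 × 235 = 4.92 V.
V_DS = 4.92 V ≥ V_ov = 0.369 V, confirming saturation.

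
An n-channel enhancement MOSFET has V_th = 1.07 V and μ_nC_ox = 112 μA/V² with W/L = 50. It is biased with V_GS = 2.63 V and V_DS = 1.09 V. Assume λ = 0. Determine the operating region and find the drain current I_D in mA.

Triode; I_D = 6.20 mA

k_n = μ_nC_ox · (W/L) = 5.6 mA/V².
V_ov = V_GS − V_th = 2.63 − 1.07 = 1.56 V.
Since V_DS = 1.09 V < V_ov = 1.56 V, the device is in the triode region.
I_D = k_n [V_ov · V_DS − ½ V_DS²] = 5.6 × [1.56 × 1.09 − 0.5 × 1.09²] = 6.2 mA.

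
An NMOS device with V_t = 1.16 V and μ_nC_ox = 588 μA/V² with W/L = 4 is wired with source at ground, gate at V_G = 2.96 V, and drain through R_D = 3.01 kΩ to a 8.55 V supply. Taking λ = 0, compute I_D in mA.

V_GS = V_G = 2.96 V, so V_ov = 2.96 − 1.16 = 1.8 V.
k_n = μ_nC_ox · (W/L) = 2.352 mA/V².
Assume saturation: I_D = ½ k_n V_ov² = 0.5 × 2.352 × 1.8² = 3.81 mA, giving V_DS = V_DD − I_D R_D = 8.55 − 3.81 × 3.01 = -2.92 V.
But -2.92 V < V_ov = 1.8 V, so the device is actually in triode.
In triode I_D = k_n[V_ov V_DS − ½ V_DS²] and I_D = (V_DD − V_DS)/R_D. Equating: 3.54 V_DS² − 13.74 V_DS + 8.55 = 0, giving V_DS = 0.778 V (the root below V_ov).
I_D = (8.55 − 0.778) / 3.01 = 2.58 mA.

I_D = 2.58 mA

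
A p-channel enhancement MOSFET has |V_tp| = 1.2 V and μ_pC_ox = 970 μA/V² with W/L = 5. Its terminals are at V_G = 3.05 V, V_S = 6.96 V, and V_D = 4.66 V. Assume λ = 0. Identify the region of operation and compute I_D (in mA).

Triode; I_D = 17.4 mA

V_SG = V_S − V_G = 6.96 − 3.05 = 3.91 V; V_SD = V_S − V_D = 6.96 − 4.66 = 2.3 V.
k_p = μ_pC_ox · (W/L) = 4.85 mA/V².
V_ov = V_SG − |V_tp| = 3.91 − 1.2 = 2.71 V.
Since V_SD = 2.3 V < V_ov = 2.71 V, the device is in the triode region.
I_D = k_p [V_ov · V_SD − ½ V_SD²] = 4.85 × [2.71 × 2.3 − 0.5 × 2.3²] = 17.4 mA.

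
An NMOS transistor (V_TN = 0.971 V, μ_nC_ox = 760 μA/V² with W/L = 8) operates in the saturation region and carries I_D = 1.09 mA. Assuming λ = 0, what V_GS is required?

k_n = μ_nC_ox · (W/L) = 6.08 mA/V².
In saturation I_D = ½ k_n (V_GS − V_TN)², so V_GS − V_TN = √(2 I_D / k_n) = √(2 × 1.09 / 6.08) = 0.599 V.
V_GS = 0.971 + 0.599 = 1.57 V.

V_GS = 1.57 V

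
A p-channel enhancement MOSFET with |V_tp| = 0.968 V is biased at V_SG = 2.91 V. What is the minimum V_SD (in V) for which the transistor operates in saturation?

V_SD,sat = 1.94 V

The boundary between triode and saturation is V_SD = V_SG − |V_tp| = V_ov.
V_ov = 2.91 − 0.968 = 1.94 V.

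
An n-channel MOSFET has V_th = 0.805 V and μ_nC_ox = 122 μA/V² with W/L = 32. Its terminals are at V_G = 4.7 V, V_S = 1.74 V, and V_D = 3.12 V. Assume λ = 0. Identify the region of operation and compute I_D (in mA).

Triode; I_D = 7.89 mA

V_GS = V_G − V_S = 4.7 − 1.74 = 2.96 V; V_DS = V_D − V_S = 3.12 − 1.74 = 1.38 V.
k_n = μ_nC_ox · (W/L) = 3.904 mA/V².
V_ov = V_GS − V_th = 2.96 − 0.805 = 2.15 V.
Since V_DS = 1.38 V < V_ov = 2.15 V, the device is in the triode region.
I_D = k_n [V_ov · V_DS − ½ V_DS²] = 3.904 × [2.15 × 1.38 − 0.5 × 1.38²] = 7.89 mA.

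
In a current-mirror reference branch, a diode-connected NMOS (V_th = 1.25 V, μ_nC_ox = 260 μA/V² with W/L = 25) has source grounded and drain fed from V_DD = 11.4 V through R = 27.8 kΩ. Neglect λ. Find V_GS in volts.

V_GS = 1.58 V

With gate tied to drain, V_GS = V_DS ≥ V_GS − V_th, so the device is in saturation.
k_n = μ_nC_ox · (W/L) = 6.5 mA/V².
KCL at the drain: ½ k_n (V_GS − V_th)² = (V_DD − V_GS)/R.
Let x = V_GS − 1.25. Then 90.4 x² + x − 10.15 = 0, giving x = 0.33 V (positive root), so V_GS = 1.58 V.
I_D = (V_DD − V_GS)/R = (11.4 − 1.58) / 27.8 = 0.353 mA.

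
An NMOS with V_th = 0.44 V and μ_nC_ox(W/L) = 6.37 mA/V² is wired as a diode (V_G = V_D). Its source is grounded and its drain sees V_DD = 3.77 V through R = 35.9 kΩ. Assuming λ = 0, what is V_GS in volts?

V_GS = 0.606 V

With gate tied to drain, V_GS = V_DS ≥ V_GS − V_th, so the device is in saturation.
KCL at the drain: ½ k_n (V_GS − V_th)² = (V_DD − V_GS)/R.
Let x = V_GS − 0.44. Then 114 x² + x − 3.33 = 0, giving x = 0.166 V (positive root), so V_GS = 0.606 V.
I_D = (V_DD − V_GS)/R = (3.77 − 0.606) / 35.9 = 0.0881 mA.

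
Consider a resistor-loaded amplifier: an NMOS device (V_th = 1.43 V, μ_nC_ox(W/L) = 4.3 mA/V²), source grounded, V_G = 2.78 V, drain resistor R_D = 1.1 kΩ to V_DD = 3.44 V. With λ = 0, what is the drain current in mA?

V_GS = V_G = 2.78 V, so V_ov = 2.78 − 1.43 = 1.35 V.
Assume saturation: I_D = ½ k_n V_ov² = 0.5 × 4.3 × 1.35² = 3.92 mA, giving V_DS = V_DD − I_D R_D = 3.44 − 3.92 × 1.1 = -0.87 V.
But -0.87 V < V_ov = 1.35 V, so the device is actually in triode.
In triode I_D = k_n[V_ov V_DS − ½ V_DS²] and I_D = (V_DD − V_DS)/R_D. Equating: 2.37 V_DS² − 7.385 V_DS + 3.44 = 0, giving V_DS = 0.57 V (the root below V_ov).
I_D = (3.44 − 0.57) / 1.1 = 2.61 mA.

I_D = 2.61 mA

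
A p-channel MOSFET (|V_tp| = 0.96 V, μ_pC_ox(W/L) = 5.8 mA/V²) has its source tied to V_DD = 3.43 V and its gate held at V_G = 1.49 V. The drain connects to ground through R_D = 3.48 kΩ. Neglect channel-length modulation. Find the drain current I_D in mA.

I_D = 0.934 mA

V_SG = V_DD − V_G = 3.43 − 1.49 = 1.94 V, so V_ov = 1.94 − 0.96 = 0.98 V.
Assume saturation: I_D = ½ k_p V_ov² = 0.5 × 5.8 × 0.98² = 2.79 mA, giving V_SD = V_DD − I_D R_D = 3.43 − 2.79 × 3.48 = -6.26 V.
But -6.26 V < V_ov = 0.98 V, so the device is actually in triode.
In triode I_D = k_p[V_ov V_SD − ½ V_SD²] and I_D = (V_DD − V_SD)/R_D. Equating: 10.1 V_SD² − 20.78 V_SD + 3.43 = 0, giving V_SD = 0.181 V (the root below V_ov).
I_D = (3.43 − 0.181) / 3.48 = 0.934 mA.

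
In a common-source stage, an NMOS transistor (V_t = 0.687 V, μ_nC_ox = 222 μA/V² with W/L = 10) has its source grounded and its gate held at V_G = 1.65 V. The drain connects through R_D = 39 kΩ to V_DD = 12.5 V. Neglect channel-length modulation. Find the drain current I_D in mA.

I_D = 0.316 mA

V_GS = V_G = 1.65 V, so V_ov = 1.65 − 0.687 = 0.963 V.
k_n = μ_nC_ox · (W/L) = 2.22 mA/V².
Assume saturation: I_D = ½ k_n V_ov² = 0.5 × 2.22 × 0.963² = 1.03 mA, giving V_DS = V_DD − I_D R_D = 12.5 − 1.03 × 39 = -27.6 V.
But -27.6 V < V_ov = 0.963 V, so the device is actually in triode.
In triode I_D = k_n[V_ov V_DS − ½ V_DS²] and I_D = (V_DD − V_DS)/R_D. Equating: 43.3 V_DS² − 84.38 V_DS + 12.5 = 0, giving V_DS = 0.162 V (the root below V_ov).
I_D = (12.5 − 0.162) / 39 = 0.316 mA.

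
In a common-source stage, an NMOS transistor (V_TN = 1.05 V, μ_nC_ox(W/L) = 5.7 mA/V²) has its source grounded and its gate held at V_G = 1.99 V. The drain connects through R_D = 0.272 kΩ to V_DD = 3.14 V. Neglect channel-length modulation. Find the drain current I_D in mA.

V_GS = V_G = 1.99 V, so V_ov = 1.99 − 1.05 = 0.94 V.
Assume saturation: I_D = ½ k_n V_ov² = 0.5 × 5.7 × 0.94² = 2.52 mA, giving V_DS = V_DD − I_D R_D = 3.14 − 2.52 × 0.272 = 2.46 V.
V_DS = 2.46 V ≥ V_ov = 0.94 V, confirming saturation.

I_D = 2.52 mA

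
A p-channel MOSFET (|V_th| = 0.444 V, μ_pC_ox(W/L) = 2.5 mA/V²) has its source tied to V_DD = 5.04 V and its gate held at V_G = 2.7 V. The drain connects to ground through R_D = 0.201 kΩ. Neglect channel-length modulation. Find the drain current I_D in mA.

I_D = 4.49 mA

V_SG = V_DD − V_G = 5.04 − 2.7 = 2.34 V, so V_ov = 2.34 − 0.444 = 1.9 V.
Assume saturation: I_D = ½ k_p V_ov² = 0.5 × 2.5 × 1.9² = 4.49 mA, giving V_SD = V_DD − I_D R_D = 5.04 − 4.49 × 0.201 = 4.14 V.
V_SD = 4.14 V ≥ V_ov = 1.9 V, confirming saturation.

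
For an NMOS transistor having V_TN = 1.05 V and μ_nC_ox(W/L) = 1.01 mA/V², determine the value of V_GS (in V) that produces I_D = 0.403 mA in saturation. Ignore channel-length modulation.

V_GS = 1.94 V

In saturation I_D = ½ k_n (V_GS − V_TN)², so V_GS − V_TN = √(2 I_D / k_n) = √(2 × 0.403 / 1.01) = 0.893 V.
V_GS = 1.05 + 0.893 = 1.94 V.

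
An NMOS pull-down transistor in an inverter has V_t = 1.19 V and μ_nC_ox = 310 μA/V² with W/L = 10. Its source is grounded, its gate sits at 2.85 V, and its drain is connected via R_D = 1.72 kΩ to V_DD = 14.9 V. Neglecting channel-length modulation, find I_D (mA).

I_D = 4.27 mA

V_GS = V_G = 2.85 V, so V_ov = 2.85 − 1.19 = 1.66 V.
k_n = μ_nC_ox · (W/L) = 3.1 mA/V².
Assume saturation: I_D = ½ k_n V_ov² = 0.5 × 3.1 × 1.66² = 4.27 mA, giving V_DS = V_DD − I_D R_D = 14.9 − 4.27 × 1.72 = 7.55 V.
V_DS = 7.55 V ≥ V_ov = 1.66 V, confirming saturation.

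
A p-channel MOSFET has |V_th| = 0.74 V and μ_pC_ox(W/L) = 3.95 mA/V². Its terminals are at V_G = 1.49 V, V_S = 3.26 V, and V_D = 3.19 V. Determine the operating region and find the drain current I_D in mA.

Triode; I_D = 0.275 mA

V_SG = V_S − V_G = 3.26 − 1.49 = 1.77 V; V_SD = V_S − V_D = 3.26 − 3.19 = 0.07 V.
V_ov = V_SG − |V_th| = 1.77 − 0.74 = 1.03 V.
Since V_SD = 0.07 V < V_ov = 1.03 V, the device is in the triode region.
I_D = k_p [V_ov · V_SD − ½ V_SD²] = 3.95 × [1.03 × 0.07 − 0.5 × 0.07²] = 0.275 mA.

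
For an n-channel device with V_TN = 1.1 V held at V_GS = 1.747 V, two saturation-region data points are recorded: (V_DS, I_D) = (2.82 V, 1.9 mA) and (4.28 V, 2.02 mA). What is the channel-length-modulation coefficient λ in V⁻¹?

λ = 0.0493 V⁻¹

With V_GS fixed, I_D ∝ (1 + λ V_DS) in saturation, so I_D2/I_D1 = (1 + λ V_DS2)/(1 + λ V_DS1).
2.02/1.9 = 1.063 = (1 + 4.28 λ)/(1 + 2.82 λ).
Solving: λ (I_D1 V_DS2 − I_D2 V_DS1) = I_D2 − I_D1, so λ = (2.02 − 1.9) / (1.9 × 4.28 − 2.02 × 2.82) = 0.12 / 2.44 = 0.0493 V⁻¹.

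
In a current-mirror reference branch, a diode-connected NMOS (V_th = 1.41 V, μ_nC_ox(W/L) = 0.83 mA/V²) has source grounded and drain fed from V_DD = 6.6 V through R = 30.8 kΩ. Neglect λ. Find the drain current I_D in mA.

With gate tied to drain, V_GS = V_DS ≥ V_GS − V_th, so the device is in saturation.
KCL at the drain: ½ k_n (V_GS − V_th)² = (V_DD − V_GS)/R.
Let x = V_GS − 1.41. Then 12.8 x² + x − 5.19 = 0, giving x = 0.599 V (positive root), so V_GS = 2.01 V.
I_D = (V_DD − V_GS)/R = (6.6 − 2.01) / 30.8 = 0.149 mA.

I_D = 0.149 mA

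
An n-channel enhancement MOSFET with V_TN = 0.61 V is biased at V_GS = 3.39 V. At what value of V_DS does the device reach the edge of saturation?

The boundary between triode and saturation is V_DS = V_GS − V_TN = V_ov.
V_ov = 3.39 − 0.61 = 2.78 V.

V_DS,sat = 2.78 V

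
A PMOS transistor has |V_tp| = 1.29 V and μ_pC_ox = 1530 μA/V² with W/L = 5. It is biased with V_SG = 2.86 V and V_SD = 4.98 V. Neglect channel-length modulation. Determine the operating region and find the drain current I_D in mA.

k_p = μ_pC_ox · (W/L) = 7.65 mA/V².
V_ov = V_SG − |V_tp| = 2.86 − 1.29 = 1.57 V.
Since V_SD = 4.98 V ≥ V_ov = 1.57 V, the device is in saturation.
I_D = ½ k_p V_ov² = 0.5 × 7.65 × 1.57² = 9.43 mA.

Saturation; I_D = 9.43 mA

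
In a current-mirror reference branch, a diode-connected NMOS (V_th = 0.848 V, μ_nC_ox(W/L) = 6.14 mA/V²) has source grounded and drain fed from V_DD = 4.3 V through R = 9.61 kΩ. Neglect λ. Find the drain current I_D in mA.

With gate tied to drain, V_GS = V_DS ≥ V_GS − V_th, so the device is in saturation.
KCL at the drain: ½ k_n (V_GS − V_th)² = (V_DD − V_GS)/R.
Let x = V_GS − 0.848. Then 29.5 x² + x − 3.452 = 0, giving x = 0.326 V (positive root), so V_GS = 1.17 V.
I_D = (V_DD − V_GS)/R = (4.3 − 1.17) / 9.61 = 0.325 mA.

I_D = 0.325 mA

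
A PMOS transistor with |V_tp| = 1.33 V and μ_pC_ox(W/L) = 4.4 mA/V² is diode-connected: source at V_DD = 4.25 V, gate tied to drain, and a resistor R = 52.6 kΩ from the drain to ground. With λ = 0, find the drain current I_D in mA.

With gate tied to drain, V_SG = V_SD ≥ V_SG − |V_tp|, so the device is in saturation.
KCL at the drain: ½ k_p (V_SG − |V_tp|)² = (V_DD − V_SG)/R.
Let x = V_SG − 1.33. Then 116 x² + x − 2.92 = 0, giving x = 0.155 V (positive root), so V_SG = 1.48 V.
I_D = (V_DD − V_SG)/R = (4.25 − 1.48) / 52.6 = 0.0526 mA.

I_D = 0.0526 mA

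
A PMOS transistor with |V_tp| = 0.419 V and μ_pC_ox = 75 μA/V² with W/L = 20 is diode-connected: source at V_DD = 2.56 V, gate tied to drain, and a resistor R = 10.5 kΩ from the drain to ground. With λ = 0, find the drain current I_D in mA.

With gate tied to drain, V_SG = V_SD ≥ V_SG − |V_tp|, so the device is in saturation.
k_p = μ_pC_ox · (W/L) = 1.5 mA/V².
KCL at the drain: ½ k_p (V_SG − |V_tp|)² = (V_DD − V_SG)/R.
Let x = V_SG − 0.419. Then 7.88 x² + x − 2.141 = 0, giving x = 0.462 V (positive root), so V_SG = 0.881 V.
I_D = (V_DD − V_SG)/R = (2.56 − 0.881) / 10.5 = 0.16 mA.

I_D = 0.160 mA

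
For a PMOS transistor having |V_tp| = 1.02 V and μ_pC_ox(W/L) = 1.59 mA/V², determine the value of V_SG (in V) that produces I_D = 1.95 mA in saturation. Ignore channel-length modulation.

In saturation I_D = ½ k_p (V_SG − |V_tp|)², so V_SG − |V_tp| = √(2 I_D / k_p) = √(2 × 1.95 / 1.59) = 1.57 V.
V_SG = 1.02 + 1.57 = 2.59 V.

V_SG = 2.59 V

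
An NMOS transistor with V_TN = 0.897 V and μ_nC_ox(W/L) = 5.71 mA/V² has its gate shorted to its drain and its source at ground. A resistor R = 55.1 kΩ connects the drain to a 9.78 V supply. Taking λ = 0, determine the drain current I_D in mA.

I_D = 0.157 mA

With gate tied to drain, V_GS = V_DS ≥ V_GS − V_TN, so the device is in saturation.
KCL at the drain: ½ k_n (V_GS − V_TN)² = (V_DD − V_GS)/R.
Let x = V_GS − 0.897. Then 157 x² + x − 8.883 = 0, giving x = 0.234 V (positive root), so V_GS = 1.13 V.
I_D = (V_DD − V_GS)/R = (9.78 − 1.13) / 55.1 = 0.157 mA.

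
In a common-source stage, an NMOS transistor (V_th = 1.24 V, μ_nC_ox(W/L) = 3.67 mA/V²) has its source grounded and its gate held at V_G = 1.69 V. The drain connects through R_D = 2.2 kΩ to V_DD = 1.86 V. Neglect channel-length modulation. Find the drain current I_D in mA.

V_GS = V_G = 1.69 V, so V_ov = 1.69 − 1.24 = 0.45 V.
Assume saturation: I_D = ½ k_n V_ov² = 0.5 × 3.67 × 0.45² = 0.372 mA, giving V_DS = V_DD − I_D R_D = 1.86 − 0.372 × 2.2 = 1.04 V.
V_DS = 1.04 V ≥ V_ov = 0.45 V, confirming saturation.

I_D = 0.372 mA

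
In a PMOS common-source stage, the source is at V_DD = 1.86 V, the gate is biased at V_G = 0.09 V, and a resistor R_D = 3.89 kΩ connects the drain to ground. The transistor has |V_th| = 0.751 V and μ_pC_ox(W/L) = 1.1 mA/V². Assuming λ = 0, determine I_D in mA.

I_D = 0.371 mA

V_SG = V_DD − V_G = 1.86 − 0.09 = 1.77 V, so V_ov = 1.77 − 0.751 = 1.02 V.
Assume saturation: I_D = ½ k_p V_ov² = 0.5 × 1.1 × 1.02² = 0.571 mA, giving V_SD = V_DD − I_D R_D = 1.86 − 0.571 × 3.89 = -0.362 V.
But -0.362 V < V_ov = 1.02 V, so the device is actually in triode.
In triode I_D = k_p[V_ov V_SD − ½ V_SD²] and I_D = (V_DD − V_SD)/R_D. Equating: 2.14 V_SD² − 5.36 V_SD + 1.86 = 0, giving V_SD = 0.416 V (the root below V_ov).
I_D = (1.86 − 0.416) / 3.89 = 0.371 mA.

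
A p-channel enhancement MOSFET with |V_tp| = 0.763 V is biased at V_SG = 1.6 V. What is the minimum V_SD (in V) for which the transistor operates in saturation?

V_SD,sat = 0.837 V

The boundary between triode and saturation is V_SD = V_SG − |V_tp| = V_ov.
V_ov = 1.6 − 0.763 = 0.837 V.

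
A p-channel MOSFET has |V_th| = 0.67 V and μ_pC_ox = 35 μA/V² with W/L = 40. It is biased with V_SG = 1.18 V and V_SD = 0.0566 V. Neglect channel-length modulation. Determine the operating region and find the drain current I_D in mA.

k_p = μ_pC_ox · (W/L) = 1.4 mA/V².
V_ov = V_SG − |V_th| = 1.18 − 0.67 = 0.51 V.
Since V_SD = 0.0566 V < V_ov = 0.51 V, the device is in the triode region.
I_D = k_p [V_ov · V_SD − ½ V_SD²] = 1.4 × [0.51 × 0.0566 − 0.5 × 0.0566²] = 0.0382 mA.

Triode; I_D = 0.0382 mA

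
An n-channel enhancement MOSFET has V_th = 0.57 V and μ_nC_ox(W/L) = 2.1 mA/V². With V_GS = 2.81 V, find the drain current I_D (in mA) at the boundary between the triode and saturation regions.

At the boundary V_DS = V_ov = V_GS − V_th = 2.81 − 0.57 = 2.24 V.
I_D = ½ k_n V_ov² = 0.5 × 2.1 × 2.24² = 5.27 mA.

I_D = 5.27 mA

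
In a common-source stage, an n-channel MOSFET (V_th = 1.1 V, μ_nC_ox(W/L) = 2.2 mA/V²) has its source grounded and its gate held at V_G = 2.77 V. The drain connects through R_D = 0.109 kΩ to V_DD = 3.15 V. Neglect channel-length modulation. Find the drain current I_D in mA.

V_GS = V_G = 2.77 V, so V_ov = 2.77 − 1.1 = 1.67 V.
Assume saturation: I_D = ½ k_n V_ov² = 0.5 × 2.2 × 1.67² = 3.07 mA, giving V_DS = V_DD − I_D R_D = 3.15 − 3.07 × 0.109 = 2.82 V.
V_DS = 2.82 V ≥ V_ov = 1.67 V, confirming saturation.

I_D = 3.07 mA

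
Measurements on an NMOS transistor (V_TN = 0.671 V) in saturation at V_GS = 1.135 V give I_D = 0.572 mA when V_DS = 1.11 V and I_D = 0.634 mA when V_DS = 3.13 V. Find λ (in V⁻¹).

With V_GS fixed, I_D ∝ (1 + λ V_DS) in saturation, so I_D2/I_D1 = (1 + λ V_DS2)/(1 + λ V_DS1).
0.634/0.572 = 1.108 = (1 + 3.13 λ)/(1 + 1.11 λ).
Solving: λ (I_D1 V_DS2 − I_D2 V_DS1) = I_D2 − I_D1, so λ = (0.634 − 0.572) / (0.572 × 3.13 − 0.634 × 1.11) = 0.062 / 1.09 = 0.0571 V⁻¹.

λ = 0.0571 V⁻¹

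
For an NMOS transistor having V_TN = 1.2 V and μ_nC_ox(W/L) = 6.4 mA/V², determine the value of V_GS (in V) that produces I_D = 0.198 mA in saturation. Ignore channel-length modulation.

In saturation I_D = ½ k_n (V_GS − V_TN)², so V_GS − V_TN = √(2 I_D / k_n) = √(2 × 0.198 / 6.4) = 0.249 V.
V_GS = 1.2 + 0.249 = 1.45 V.

V_GS = 1.45 V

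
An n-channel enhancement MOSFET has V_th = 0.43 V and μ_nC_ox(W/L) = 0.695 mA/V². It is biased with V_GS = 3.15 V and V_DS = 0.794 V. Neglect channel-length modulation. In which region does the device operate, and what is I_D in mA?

V_ov = V_GS − V_th = 3.15 − 0.43 = 2.72 V.
Since V_DS = 0.794 V < V_ov = 2.72 V, the device is in the triode region.
I_D = k_n [V_ov · V_DS − ½ V_DS²] = 0.695 × [2.72 × 0.794 − 0.5 × 0.794²] = 1.28 mA.

Triode; I_D = 1.28 mA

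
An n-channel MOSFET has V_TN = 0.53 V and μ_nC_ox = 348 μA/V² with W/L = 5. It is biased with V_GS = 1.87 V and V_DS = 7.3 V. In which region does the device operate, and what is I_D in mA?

k_n = μ_nC_ox · (W/L) = 1.74 mA/V².
V_ov = V_GS − V_TN = 1.87 − 0.53 = 1.34 V.
Since V_DS = 7.3 V ≥ V_ov = 1.34 V, the device is in saturation.
I_D = ½ k_n V_ov² = 0.5 × 1.74 × 1.34² = 1.56 mA.

Saturation; I_D = 1.56 mA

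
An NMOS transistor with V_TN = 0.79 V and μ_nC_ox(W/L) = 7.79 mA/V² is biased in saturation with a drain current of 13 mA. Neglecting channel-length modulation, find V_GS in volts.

In saturation I_D = ½ k_n (V_GS − V_TN)², so V_GS − V_TN = √(2 I_D / k_n) = √(2 × 13 / 7.79) = 1.83 V.
V_GS = 0.79 + 1.83 = 2.62 V.

V_GS = 2.62 V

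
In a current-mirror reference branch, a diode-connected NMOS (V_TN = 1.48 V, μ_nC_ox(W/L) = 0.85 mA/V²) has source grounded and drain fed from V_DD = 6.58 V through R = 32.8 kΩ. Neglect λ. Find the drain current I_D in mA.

I_D = 0.138 mA

With gate tied to drain, V_GS = V_DS ≥ V_GS − V_TN, so the device is in saturation.
KCL at the drain: ½ k_n (V_GS − V_TN)² = (V_DD − V_GS)/R.
Let x = V_GS − 1.48. Then 13.9 x² + x − 5.1 = 0, giving x = 0.57 V (positive root), so V_GS = 2.05 V.
I_D = (V_DD − V_GS)/R = (6.58 − 2.05) / 32.8 = 0.138 mA.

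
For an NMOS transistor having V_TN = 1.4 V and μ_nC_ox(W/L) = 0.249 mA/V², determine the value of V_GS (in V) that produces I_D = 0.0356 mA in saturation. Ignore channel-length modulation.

In saturation I_D = ½ k_n (V_GS − V_TN)², so V_GS − V_TN = √(2 I_D / k_n) = √(2 × 0.0356 / 0.249) = 0.535 V.
V_GS = 1.4 + 0.535 = 1.93 V.

V_GS = 1.93 V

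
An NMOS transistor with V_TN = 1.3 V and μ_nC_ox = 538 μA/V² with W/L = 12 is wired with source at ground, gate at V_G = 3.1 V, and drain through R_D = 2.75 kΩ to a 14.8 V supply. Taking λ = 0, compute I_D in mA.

I_D = 5.19 mA

V_GS = V_G = 3.1 V, so V_ov = 3.1 − 1.3 = 1.8 V.
k_n = μ_nC_ox · (W/L) = 6.456 mA/V².
Assume saturation: I_D = ½ k_n V_ov² = 0.5 × 6.456 × 1.8² = 10.5 mA, giving V_DS = V_DD − I_D R_D = 14.8 − 10.5 × 2.75 = -14 V.
But -14 V < V_ov = 1.8 V, so the device is actually in triode.
In triode I_D = k_n[V_ov V_DS − ½ V_DS²] and I_D = (V_DD − V_DS)/R_D. Equating: 8.88 V_DS² − 32.96 V_DS + 14.8 = 0, giving V_DS = 0.523 V (the root below V_ov).
I_D = (14.8 − 0.523) / 2.75 = 5.19 mA.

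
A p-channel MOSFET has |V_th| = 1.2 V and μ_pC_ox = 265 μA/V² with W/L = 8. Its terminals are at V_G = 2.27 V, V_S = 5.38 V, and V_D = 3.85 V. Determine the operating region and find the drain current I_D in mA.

V_SG = V_S − V_G = 5.38 − 2.27 = 3.11 V; V_SD = V_S − V_D = 5.38 − 3.85 = 1.53 V.
k_p = μ_pC_ox · (W/L) = 2.12 mA/V².
V_ov = V_SG − |V_th| = 3.11 − 1.2 = 1.91 V.
Since V_SD = 1.53 V < V_ov = 1.91 V, the device is in the triode region.
I_D = k_p [V_ov · V_SD − ½ V_SD²] = 2.12 × [1.91 × 1.53 − 0.5 × 1.53²] = 3.71 mA.

Triode; I_D = 3.71 mA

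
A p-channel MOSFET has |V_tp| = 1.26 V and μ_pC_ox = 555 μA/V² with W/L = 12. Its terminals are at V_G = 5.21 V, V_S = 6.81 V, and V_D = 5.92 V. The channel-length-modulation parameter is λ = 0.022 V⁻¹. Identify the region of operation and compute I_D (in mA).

Saturation; I_D = 0.392 mA

V_SG = V_S − V_G = 6.81 − 5.21 = 1.6 V; V_SD = V_S − V_D = 6.81 − 5.92 = 0.89 V.
k_p = μ_pC_ox · (W/L) = 6.66 mA/V².
V_ov = V_SG − |V_tp| = 1.6 − 1.26 = 0.34 V.
Since V_SD = 0.89 V ≥ V_ov = 0.34 V, the device is in saturation.
I_D = ½ k_p V_ov² (1 + λ V_SD) = 0.5 × 6.66 × 0.34² × (1 + 0.022 × 0.89) = 0.392 mA.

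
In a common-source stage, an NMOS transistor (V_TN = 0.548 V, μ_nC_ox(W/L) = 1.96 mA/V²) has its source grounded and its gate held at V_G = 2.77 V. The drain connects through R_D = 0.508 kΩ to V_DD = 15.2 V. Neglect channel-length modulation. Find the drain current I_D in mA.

V_GS = V_G = 2.77 V, so V_ov = 2.77 − 0.548 = 2.22 V.
Assume saturation: I_D = ½ k_n V_ov² = 0.5 × 1.96 × 2.22² = 4.84 mA, giving V_DS = V_DD − I_D R_D = 15.2 − 4.84 × 0.508 = 12.7 V.
V_DS = 12.7 V ≥ V_ov = 2.22 V, confirming saturation.

I_D = 4.84 mA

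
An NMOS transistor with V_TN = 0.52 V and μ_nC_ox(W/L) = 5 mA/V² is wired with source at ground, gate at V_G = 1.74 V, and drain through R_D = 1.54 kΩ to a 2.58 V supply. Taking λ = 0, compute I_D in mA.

V_GS = V_G = 1.74 V, so V_ov = 1.74 − 0.52 = 1.22 V.
Assume saturation: I_D = ½ k_n V_ov² = 0.5 × 5 × 1.22² = 3.72 mA, giving V_DS = V_DD − I_D R_D = 2.58 − 3.72 × 1.54 = -3.15 V.
But -3.15 V < V_ov = 1.22 V, so the device is actually in triode.
In triode I_D = k_n[V_ov V_DS − ½ V_DS²] and I_D = (V_DD − V_DS)/R_D. Equating: 3.85 V_DS² − 10.39 V_DS + 2.58 = 0, giving V_DS = 0.277 V (the root below V_ov).
I_D = (2.58 − 0.277) / 1.54 = 1.5 mA.

I_D = 1.50 mA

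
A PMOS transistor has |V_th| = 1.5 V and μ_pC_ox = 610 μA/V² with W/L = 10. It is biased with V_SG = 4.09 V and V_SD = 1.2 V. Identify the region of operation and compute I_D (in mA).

Triode; I_D = 14.6 mA

k_p = μ_pC_ox · (W/L) = 6.1 mA/V².
V_ov = V_SG − |V_th| = 4.09 − 1.5 = 2.59 V.
Since V_SD = 1.2 V < V_ov = 2.59 V, the device is in the triode region.
I_D = k_p [V_ov · V_SD − ½ V_SD²] = 6.1 × [2.59 × 1.2 − 0.5 × 1.2²] = 14.6 mA.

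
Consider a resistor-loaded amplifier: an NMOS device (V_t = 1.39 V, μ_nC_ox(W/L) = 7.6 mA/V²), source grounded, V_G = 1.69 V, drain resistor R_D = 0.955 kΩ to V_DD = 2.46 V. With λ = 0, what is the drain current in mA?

I_D = 0.342 mA

V_GS = V_G = 1.69 V, so V_ov = 1.69 − 1.39 = 0.3 V.
Assume saturation: I_D = ½ k_n V_ov² = 0.5 × 7.6 × 0.3² = 0.342 mA, giving V_DS = V_DD − I_D R_D = 2.46 − 0.342 × 0.955 = 2.13 V.
V_DS = 2.13 V ≥ V_ov = 0.3 V, confirming saturation.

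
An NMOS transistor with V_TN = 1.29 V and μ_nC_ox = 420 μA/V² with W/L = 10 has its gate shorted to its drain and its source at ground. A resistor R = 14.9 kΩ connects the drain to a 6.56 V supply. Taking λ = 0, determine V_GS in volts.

V_GS = 1.68 V

With gate tied to drain, V_GS = V_DS ≥ V_GS − V_TN, so the device is in saturation.
k_n = μ_nC_ox · (W/L) = 4.2 mA/V².
KCL at the drain: ½ k_n (V_GS − V_TN)² = (V_DD − V_GS)/R.
Let x = V_GS − 1.29. Then 31.3 x² + x − 5.27 = 0, giving x = 0.395 V (positive root), so V_GS = 1.68 V.
I_D = (V_DD − V_GS)/R = (6.56 − 1.68) / 14.9 = 0.327 mA.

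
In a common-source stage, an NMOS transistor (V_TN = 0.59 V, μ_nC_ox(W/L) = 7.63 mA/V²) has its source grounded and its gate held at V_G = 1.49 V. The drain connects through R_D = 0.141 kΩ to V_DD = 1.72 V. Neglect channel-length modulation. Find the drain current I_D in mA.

V_GS = V_G = 1.49 V, so V_ov = 1.49 − 0.59 = 0.9 V.
Assume saturation: I_D = ½ k_n V_ov² = 0.5 × 7.63 × 0.9² = 3.09 mA, giving V_DS = V_DD − I_D R_D = 1.72 − 3.09 × 0.141 = 1.28 V.
V_DS = 1.28 V ≥ V_ov = 0.9 V, confirming saturation.

I_D = 3.09 mA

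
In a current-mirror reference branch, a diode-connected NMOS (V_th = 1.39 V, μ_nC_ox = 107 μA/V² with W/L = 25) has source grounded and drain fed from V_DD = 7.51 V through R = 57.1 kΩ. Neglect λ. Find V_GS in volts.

V_GS = 1.67 V

With gate tied to drain, V_GS = V_DS ≥ V_GS − V_th, so the device is in saturation.
k_n = μ_nC_ox · (W/L) = 2.675 mA/V².
KCL at the drain: ½ k_n (V_GS − V_th)² = (V_DD − V_GS)/R.
Let x = V_GS − 1.39. Then 76.4 x² + x − 6.12 = 0, giving x = 0.277 V (positive root), so V_GS = 1.67 V.
I_D = (V_DD − V_GS)/R = (7.51 − 1.67) / 57.1 = 0.102 mA.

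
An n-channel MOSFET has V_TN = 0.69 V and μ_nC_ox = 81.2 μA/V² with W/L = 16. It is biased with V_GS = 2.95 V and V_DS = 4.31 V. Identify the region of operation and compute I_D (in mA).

k_n = μ_nC_ox · (W/L) = 1.299 mA/V².
V_ov = V_GS − V_TN = 2.95 − 0.69 = 2.26 V.
Since V_DS = 4.31 V ≥ V_ov = 2.26 V, the device is in saturation.
I_D = ½ k_n V_ov² = 0.5 × 1.299 × 2.26² = 3.32 mA.

Saturation; I_D = 3.32 mA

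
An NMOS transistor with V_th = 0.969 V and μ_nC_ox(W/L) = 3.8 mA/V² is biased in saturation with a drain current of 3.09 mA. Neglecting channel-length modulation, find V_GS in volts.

In saturation I_D = ½ k_n (V_GS − V_th)², so V_GS − V_th = √(2 I_D / k_n) = √(2 × 3.09 / 3.8) = 1.28 V.
V_GS = 0.969 + 1.28 = 2.24 V.

V_GS = 2.24 V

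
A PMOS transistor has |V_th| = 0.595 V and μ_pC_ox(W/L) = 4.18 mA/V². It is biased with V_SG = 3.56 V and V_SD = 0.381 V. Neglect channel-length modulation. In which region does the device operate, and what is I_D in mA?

Triode; I_D = 4.42 mA

V_ov = V_SG − |V_th| = 3.56 − 0.595 = 2.96 V.
Since V_SD = 0.381 V < V_ov = 2.96 V, the device is in the triode region.
I_D = k_p [V_ov · V_SD − ½ V_SD²] = 4.18 × [2.96 × 0.381 − 0.5 × 0.381²] = 4.42 mA.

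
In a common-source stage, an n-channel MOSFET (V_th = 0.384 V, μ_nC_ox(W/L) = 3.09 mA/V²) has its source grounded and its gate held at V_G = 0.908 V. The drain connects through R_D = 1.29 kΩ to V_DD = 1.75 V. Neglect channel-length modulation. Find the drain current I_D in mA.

V_GS = V_G = 0.908 V, so V_ov = 0.908 − 0.384 = 0.524 V.
Assume saturation: I_D = ½ k_n V_ov² = 0.5 × 3.09 × 0.524² = 0.424 mA, giving V_DS = V_DD − I_D R_D = 1.75 − 0.424 × 1.29 = 1.2 V.
V_DS = 1.2 V ≥ V_ov = 0.524 V, confirming saturation.

I_D = 0.424 mA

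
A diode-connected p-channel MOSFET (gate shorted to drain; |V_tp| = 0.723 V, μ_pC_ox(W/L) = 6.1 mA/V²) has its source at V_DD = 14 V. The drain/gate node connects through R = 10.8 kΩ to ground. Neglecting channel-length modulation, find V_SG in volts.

V_SG = 1.34 V

With gate tied to drain, V_SG = V_SD ≥ V_SG − |V_tp|, so the device is in saturation.
KCL at the drain: ½ k_p (V_SG − |V_tp|)² = (V_DD − V_SG)/R.
Let x = V_SG − 0.723. Then 32.9 x² + x − 13.28 = 0, giving x = 0.62 V (positive root), so V_SG = 1.34 V.
I_D = (V_DD − V_SG)/R = (14 − 1.34) / 10.8 = 1.17 mA.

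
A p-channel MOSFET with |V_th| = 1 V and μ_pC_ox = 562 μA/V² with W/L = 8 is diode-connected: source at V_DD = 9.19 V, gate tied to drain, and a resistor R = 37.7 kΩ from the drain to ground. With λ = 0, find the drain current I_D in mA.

I_D = 0.209 mA

With gate tied to drain, V_SG = V_SD ≥ V_SG − |V_th|, so the device is in saturation.
k_p = μ_pC_ox · (W/L) = 4.496 mA/V².
KCL at the drain: ½ k_p (V_SG − |V_th|)² = (V_DD − V_SG)/R.
Let x = V_SG − 1. Then 84.7 x² + x − 8.19 = 0, giving x = 0.305 V (positive root), so V_SG = 1.31 V.
I_D = (V_DD − V_SG)/R = (9.19 − 1.31) / 37.7 = 0.209 mA.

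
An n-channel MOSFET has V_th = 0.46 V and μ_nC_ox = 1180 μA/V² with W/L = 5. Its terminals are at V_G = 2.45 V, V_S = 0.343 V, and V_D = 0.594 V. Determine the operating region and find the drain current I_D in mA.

V_GS = V_G − V_S = 2.45 − 0.343 = 2.11 V; V_DS = V_D − V_S = 0.594 − 0.343 = 0.251 V.
k_n = μ_nC_ox · (W/L) = 5.9 mA/V².
V_ov = V_GS − V_th = 2.11 − 0.46 = 1.65 V.
Since V_DS = 0.251 V < V_ov = 1.65 V, the device is in the triode region.
I_D = k_n [V_ov · V_DS − ½ V_DS²] = 5.9 × [1.65 × 0.251 − 0.5 × 0.251²] = 2.25 mA.

Triode; I_D = 2.25 mA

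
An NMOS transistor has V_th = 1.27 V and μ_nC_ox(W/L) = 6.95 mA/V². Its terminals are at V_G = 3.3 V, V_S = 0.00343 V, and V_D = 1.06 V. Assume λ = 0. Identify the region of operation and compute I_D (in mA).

V_GS = V_G − V_S = 3.3 − 0.00343 = 3.3 V; V_DS = V_D − V_S = 1.06 − 0.00343 = 1.06 V.
V_ov = V_GS − V_th = 3.3 − 1.27 = 2.03 V.
Since V_DS = 1.06 V < V_ov = 2.03 V, the device is in the triode region.
I_D = k_n [V_ov · V_DS − ½ V_DS²] = 6.95 × [2.03 × 1.06 − 0.5 × 1.06²] = 11 mA.

Triode; I_D = 11.0 mA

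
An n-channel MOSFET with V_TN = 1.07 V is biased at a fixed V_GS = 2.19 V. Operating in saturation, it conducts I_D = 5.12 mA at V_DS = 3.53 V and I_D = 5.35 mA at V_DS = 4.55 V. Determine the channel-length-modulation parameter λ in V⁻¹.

λ = 0.0521 V⁻¹

With V_GS fixed, I_D ∝ (1 + λ V_DS) in saturation, so I_D2/I_D1 = (1 + λ V_DS2)/(1 + λ V_DS1).
5.35/5.12 = 1.045 = (1 + 4.55 λ)/(1 + 3.53 λ).
Solving: λ (I_D1 V_DS2 − I_D2 V_DS1) = I_D2 − I_D1, so λ = (5.35 − 5.12) / (5.12 × 4.55 − 5.35 × 3.53) = 0.23 / 4.41 = 0.0521 V⁻¹.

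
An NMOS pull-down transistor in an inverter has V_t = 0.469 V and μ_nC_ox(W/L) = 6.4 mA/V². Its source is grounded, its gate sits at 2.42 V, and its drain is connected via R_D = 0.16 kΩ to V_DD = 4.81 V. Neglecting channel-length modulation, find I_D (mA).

I_D = 12.2 mA

V_GS = V_G = 2.42 V, so V_ov = 2.42 − 0.469 = 1.95 V.
Assume saturation: I_D = ½ k_n V_ov² = 0.5 × 6.4 × 1.95² = 12.2 mA, giving V_DS = V_DD − I_D R_D = 4.81 − 12.2 × 0.16 = 2.86 V.
V_DS = 2.86 V ≥ V_ov = 1.95 V, confirming saturation.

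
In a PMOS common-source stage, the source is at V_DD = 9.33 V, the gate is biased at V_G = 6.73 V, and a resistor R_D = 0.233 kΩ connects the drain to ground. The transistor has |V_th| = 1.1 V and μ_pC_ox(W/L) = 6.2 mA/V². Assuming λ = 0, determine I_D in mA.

I_D = 6.97 mA

V_SG = V_DD − V_G = 9.33 − 6.73 = 2.6 V, so V_ov = 2.6 − 1.1 = 1.5 V.
Assume saturation: I_D = ½ k_p V_ov² = 0.5 × 6.2 × 1.5² = 6.97 mA, giving V_SD = V_DD − I_D R_D = 9.33 − 6.97 × 0.233 = 7.7 V.
V_SD = 7.7 V ≥ V_ov = 1.5 V, confirming saturation.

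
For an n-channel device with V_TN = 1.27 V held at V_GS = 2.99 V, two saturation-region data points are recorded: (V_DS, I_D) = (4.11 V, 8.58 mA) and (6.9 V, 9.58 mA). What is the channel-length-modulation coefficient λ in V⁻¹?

With V_GS fixed, I_D ∝ (1 + λ V_DS) in saturation, so I_D2/I_D1 = (1 + λ V_DS2)/(1 + λ V_DS1).
9.58/8.58 = 1.117 = (1 + 6.9 λ)/(1 + 4.11 λ).
Solving: λ (I_D1 V_DS2 − I_D2 V_DS1) = I_D2 − I_D1, so λ = (9.58 − 8.58) / (8.58 × 6.9 − 9.58 × 4.11) = 1 / 19.8 = 0.0504 V⁻¹.

λ = 0.0504 V⁻¹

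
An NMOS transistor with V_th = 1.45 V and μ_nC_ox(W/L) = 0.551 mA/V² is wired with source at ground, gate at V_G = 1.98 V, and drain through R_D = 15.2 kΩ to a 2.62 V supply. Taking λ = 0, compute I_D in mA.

V_GS = V_G = 1.98 V, so V_ov = 1.98 − 1.45 = 0.53 V.
Assume saturation: I_D = ½ k_n V_ov² = 0.5 × 0.551 × 0.53² = 0.0774 mA, giving V_DS = V_DD − I_D R_D = 2.62 − 0.0774 × 15.2 = 1.44 V.
V_DS = 1.44 V ≥ V_ov = 0.53 V, confirming saturation.

I_D = 0.0774 mA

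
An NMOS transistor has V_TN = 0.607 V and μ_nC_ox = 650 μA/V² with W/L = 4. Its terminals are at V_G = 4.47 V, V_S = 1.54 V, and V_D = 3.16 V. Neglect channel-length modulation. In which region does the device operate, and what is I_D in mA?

V_GS = V_G − V_S = 4.47 − 1.54 = 2.93 V; V_DS = V_D − V_S = 3.16 − 1.54 = 1.62 V.
k_n = μ_nC_ox · (W/L) = 2.6 mA/V².
V_ov = V_GS − V_TN = 2.93 − 0.607 = 2.32 V.
Since V_DS = 1.62 V < V_ov = 2.32 V, the device is in the triode region.
I_D = k_n [V_ov · V_DS − ½ V_DS²] = 2.6 × [2.32 × 1.62 − 0.5 × 1.62²] = 6.37 mA.

Triode; I_D = 6.37 mA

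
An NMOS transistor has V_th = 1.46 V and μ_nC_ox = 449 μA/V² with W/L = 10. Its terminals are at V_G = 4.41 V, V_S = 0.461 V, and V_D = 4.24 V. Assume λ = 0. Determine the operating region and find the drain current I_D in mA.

V_GS = V_G − V_S = 4.41 − 0.461 = 3.95 V; V_DS = V_D − V_S = 4.24 − 0.461 = 3.78 V.
k_n = μ_nC_ox · (W/L) = 4.49 mA/V².
V_ov = V_GS − V_th = 3.95 − 1.46 = 2.49 V.
Since V_DS = 3.78 V ≥ V_ov = 2.49 V, the device is in saturation.
I_D = ½ k_n V_ov² = 0.5 × 4.49 × 2.49² = 13.9 mA.

Saturation; I_D = 13.9 mA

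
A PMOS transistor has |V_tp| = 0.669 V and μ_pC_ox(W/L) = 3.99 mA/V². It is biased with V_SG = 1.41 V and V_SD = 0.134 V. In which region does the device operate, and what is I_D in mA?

V_ov = V_SG − |V_tp| = 1.41 − 0.669 = 0.741 V.
Since V_SD = 0.134 V < V_ov = 0.741 V, the device is in the triode region.
I_D = k_p [V_ov · V_SD − ½ V_SD²] = 3.99 × [0.741 × 0.134 − 0.5 × 0.134²] = 0.36 mA.

Triode; I_D = 0.360 mA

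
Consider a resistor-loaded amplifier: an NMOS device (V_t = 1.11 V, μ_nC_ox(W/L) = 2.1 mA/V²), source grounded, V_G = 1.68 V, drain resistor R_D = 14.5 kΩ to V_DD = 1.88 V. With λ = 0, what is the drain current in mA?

I_D = 0.122 mA

V_GS = V_G = 1.68 V, so V_ov = 1.68 − 1.11 = 0.57 V.
Assume saturation: I_D = ½ k_n V_ov² = 0.5 × 2.1 × 0.57² = 0.341 mA, giving V_DS = V_DD − I_D R_D = 1.88 − 0.341 × 14.5 = -3.07 V.
But -3.07 V < V_ov = 0.57 V, so the device is actually in triode.
In triode I_D = k_n[V_ov V_DS − ½ V_DS²] and I_D = (V_DD − V_DS)/R_D. Equating: 15.2 V_DS² − 18.36 V_DS + 1.88 = 0, giving V_DS = 0.113 V (the root below V_ov).
I_D = (1.88 − 0.113) / 14.5 = 0.122 mA.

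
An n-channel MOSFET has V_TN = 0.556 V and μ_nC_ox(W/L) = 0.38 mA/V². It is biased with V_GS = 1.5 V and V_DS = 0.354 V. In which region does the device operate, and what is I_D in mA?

Triode; I_D = 0.103 mA

V_ov = V_GS − V_TN = 1.5 − 0.556 = 0.944 V.
Since V_DS = 0.354 V < V_ov = 0.944 V, the device is in the triode region.
I_D = k_n [V_ov · V_DS − ½ V_DS²] = 0.38 × [0.944 × 0.354 − 0.5 × 0.354²] = 0.103 mA.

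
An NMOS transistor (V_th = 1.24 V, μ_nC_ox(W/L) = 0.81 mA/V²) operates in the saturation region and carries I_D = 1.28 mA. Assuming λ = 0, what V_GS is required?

V_GS = 3.02 V

In saturation I_D = ½ k_n (V_GS − V_th)², so V_GS − V_th = √(2 I_D / k_n) = √(2 × 1.28 / 0.81) = 1.78 V.
V_GS = 1.24 + 1.78 = 3.02 V.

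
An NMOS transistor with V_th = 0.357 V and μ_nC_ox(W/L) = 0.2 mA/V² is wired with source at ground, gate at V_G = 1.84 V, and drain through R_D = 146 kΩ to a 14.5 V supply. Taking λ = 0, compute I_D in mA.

V_GS = V_G = 1.84 V, so V_ov = 1.84 − 0.357 = 1.48 V.
Assume saturation: I_D = ½ k_n V_ov² = 0.5 × 0.2 × 1.48² = 0.22 mA, giving V_DS = V_DD − I_D R_D = 14.5 − 0.22 × 146 = -17.6 V.
But -17.6 V < V_ov = 1.48 V, so the device is actually in triode.
In triode I_D = k_n[V_ov V_DS − ½ V_DS²] and I_D = (V_DD − V_DS)/R_D. Equating: 14.6 V_DS² − 44.3 V_DS + 14.5 = 0, giving V_DS = 0.373 V (the root below V_ov).
I_D = (14.5 − 0.373) / 146 = 0.0968 mA.

I_D = 0.0968 mA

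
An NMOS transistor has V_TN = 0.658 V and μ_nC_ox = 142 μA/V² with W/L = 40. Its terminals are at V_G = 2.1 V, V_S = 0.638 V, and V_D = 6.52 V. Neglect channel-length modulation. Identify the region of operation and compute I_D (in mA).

Saturation; I_D = 1.84 mA

V_GS = V_G − V_S = 2.1 − 0.638 = 1.46 V; V_DS = V_D − V_S = 6.52 − 0.638 = 5.88 V.
k_n = μ_nC_ox · (W/L) = 5.68 mA/V².
V_ov = V_GS − V_TN = 1.46 − 0.658 = 0.804 V.
Since V_DS = 5.88 V ≥ V_ov = 0.804 V, the device is in saturation.
I_D = ½ k_n V_ov² = 0.5 × 5.68 × 0.804² = 1.84 mA.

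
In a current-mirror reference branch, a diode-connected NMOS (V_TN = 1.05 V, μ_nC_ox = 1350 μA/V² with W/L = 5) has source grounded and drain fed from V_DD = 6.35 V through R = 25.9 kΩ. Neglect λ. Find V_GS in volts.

With gate tied to drain, V_GS = V_DS ≥ V_GS − V_TN, so the device is in saturation.
k_n = μ_nC_ox · (W/L) = 6.75 mA/V².
KCL at the drain: ½ k_n (V_GS − V_TN)² = (V_DD − V_GS)/R.
Let x = V_GS − 1.05. Then 87.4 x² + x − 5.3 = 0, giving x = 0.241 V (positive root), so V_GS = 1.29 V.
I_D = (V_DD − V_GS)/R = (6.35 − 1.29) / 25.9 = 0.195 mA.

V_GS = 1.29 V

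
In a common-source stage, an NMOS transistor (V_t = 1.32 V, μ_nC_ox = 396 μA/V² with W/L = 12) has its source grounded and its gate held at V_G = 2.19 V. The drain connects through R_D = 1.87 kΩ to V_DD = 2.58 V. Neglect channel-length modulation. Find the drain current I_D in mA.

V_GS = V_G = 2.19 V, so V_ov = 2.19 − 1.32 = 0.87 V.
k_n = μ_nC_ox · (W/L) = 4.752 mA/V².
Assume saturation: I_D = ½ k_n V_ov² = 0.5 × 4.752 × 0.87² = 1.8 mA, giving V_DS = V_DD − I_D R_D = 2.58 − 1.8 × 1.87 = -0.783 V.
But -0.783 V < V_ov = 0.87 V, so the device is actually in triode.
In triode I_D = k_n[V_ov V_DS − ½ V_DS²] and I_D = (V_DD − V_DS)/R_D. Equating: 4.44 V_DS² − 8.731 V_DS + 2.58 = 0, giving V_DS = 0.362 V (the root below V_ov).
I_D = (2.58 − 0.362) / 1.87 = 1.19 mA.

I_D = 1.19 mA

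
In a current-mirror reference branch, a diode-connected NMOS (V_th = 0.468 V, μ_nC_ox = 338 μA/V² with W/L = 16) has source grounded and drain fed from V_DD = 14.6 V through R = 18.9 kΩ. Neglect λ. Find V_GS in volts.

With gate tied to drain, V_GS = V_DS ≥ V_GS − V_th, so the device is in saturation.
k_n = μ_nC_ox · (W/L) = 5.408 mA/V².
KCL at the drain: ½ k_n (V_GS − V_th)² = (V_DD − V_GS)/R.
Let x = V_GS − 0.468. Then 51.1 x² + x − 14.13 = 0, giving x = 0.516 V (positive root), so V_GS = 0.984 V.
I_D = (V_DD − V_GS)/R = (14.6 − 0.984) / 18.9 = 0.72 mA.

V_GS = 0.984 V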